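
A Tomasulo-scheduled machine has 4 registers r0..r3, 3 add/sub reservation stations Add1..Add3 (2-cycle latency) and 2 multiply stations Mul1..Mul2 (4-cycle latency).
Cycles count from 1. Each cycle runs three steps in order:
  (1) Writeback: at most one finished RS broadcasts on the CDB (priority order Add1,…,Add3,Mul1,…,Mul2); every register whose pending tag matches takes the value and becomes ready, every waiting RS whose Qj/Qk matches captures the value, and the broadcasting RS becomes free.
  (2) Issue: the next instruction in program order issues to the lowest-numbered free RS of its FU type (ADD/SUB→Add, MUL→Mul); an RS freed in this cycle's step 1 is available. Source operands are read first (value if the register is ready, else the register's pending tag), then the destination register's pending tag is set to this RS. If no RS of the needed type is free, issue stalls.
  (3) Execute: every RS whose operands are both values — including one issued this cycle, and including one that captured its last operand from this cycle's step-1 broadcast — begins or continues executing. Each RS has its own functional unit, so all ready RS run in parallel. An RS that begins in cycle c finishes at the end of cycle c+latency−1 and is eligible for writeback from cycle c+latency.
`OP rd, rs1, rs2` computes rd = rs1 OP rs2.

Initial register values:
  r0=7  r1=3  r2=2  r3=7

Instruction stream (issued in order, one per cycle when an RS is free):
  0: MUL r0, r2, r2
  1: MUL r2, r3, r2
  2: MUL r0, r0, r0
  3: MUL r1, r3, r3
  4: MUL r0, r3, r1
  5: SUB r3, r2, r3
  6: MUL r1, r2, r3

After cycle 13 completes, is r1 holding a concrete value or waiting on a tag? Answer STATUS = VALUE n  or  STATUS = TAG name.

  c1: issue MUL r0<-Mul1  regs: r0:Mul1,r1:3,r2:2,r3:7
  c2: issue MUL r2<-Mul2  regs: r0:Mul1,r1:3,r2:Mul2,r3:7
  c3: stall  regs: r0:Mul1,r1:3,r2:Mul2,r3:7
  c4: stall  regs: r0:Mul1,r1:3,r2:Mul2,r3:7
  c5: CDB Mul1=4; issue MUL r0<-Mul1  regs: r0:Mul1,r1:3,r2:Mul2,r3:7
  c6: CDB Mul2=14; issue MUL r1<-Mul2  regs: r0:Mul1,r1:Mul2,r2:14,r3:7
  c7: stall  regs: r0:Mul1,r1:Mul2,r2:14,r3:7
  c8: stall  regs: r0:Mul1,r1:Mul2,r2:14,r3:7
  c9: CDB Mul1=16; issue MUL r0<-Mul1  regs: r0:Mul1,r1:Mul2,r2:14,r3:7
  c10: CDB Mul2=49; issue SUB r3<-Add1  regs: r0:Mul1,r1:49,r2:14,r3:Add1
  c11: issue MUL r1<-Mul2  regs: r0:Mul1,r1:Mul2,r2:14,r3:Add1
  c12: CDB Add1=7  regs: r0:Mul1,r1:Mul2,r2:14,r3:7
  c13: -  regs: r0:Mul1,r1:Mul2,r2:14,r3:7

STATUS = TAG Mul2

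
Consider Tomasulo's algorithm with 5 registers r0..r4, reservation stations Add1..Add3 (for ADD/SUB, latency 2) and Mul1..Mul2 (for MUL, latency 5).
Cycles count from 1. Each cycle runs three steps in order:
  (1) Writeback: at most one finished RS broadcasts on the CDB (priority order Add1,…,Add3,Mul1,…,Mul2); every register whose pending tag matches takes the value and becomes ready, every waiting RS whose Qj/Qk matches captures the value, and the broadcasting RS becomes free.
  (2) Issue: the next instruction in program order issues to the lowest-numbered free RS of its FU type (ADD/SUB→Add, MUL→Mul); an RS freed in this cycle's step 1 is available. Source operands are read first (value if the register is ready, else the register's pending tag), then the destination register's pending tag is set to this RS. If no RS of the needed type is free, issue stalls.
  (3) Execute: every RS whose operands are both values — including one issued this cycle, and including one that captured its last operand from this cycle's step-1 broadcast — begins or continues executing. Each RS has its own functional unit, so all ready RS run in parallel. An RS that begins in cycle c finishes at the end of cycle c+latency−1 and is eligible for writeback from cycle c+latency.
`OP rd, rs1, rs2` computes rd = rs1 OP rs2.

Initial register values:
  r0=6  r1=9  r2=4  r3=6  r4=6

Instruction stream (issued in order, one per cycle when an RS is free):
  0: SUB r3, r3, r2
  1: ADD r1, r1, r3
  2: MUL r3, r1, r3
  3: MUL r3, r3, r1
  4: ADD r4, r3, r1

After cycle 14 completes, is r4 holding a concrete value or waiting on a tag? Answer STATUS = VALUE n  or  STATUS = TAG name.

STATUS = TAG Add1

  c1: issue SUB r3<-Add1  regs: r0:6,r1:9,r2:4,r3:Add1,r4:6
  c2: issue ADD r1<-Add2  regs: r0:6,r1:Add2,r2:4,r3:Add1,r4:6
  c3: CDB Add1=2; issue MUL r3<-Mul1  regs: r0:6,r1:Add2,r2:4,r3:Mul1,r4:6
  c4: issue MUL r3<-Mul2  regs: r0:6,r1:Add2,r2:4,r3:Mul2,r4:6
  c5: CDB Add2=11; issue ADD r4<-Add1  regs: r0:6,r1:11,r2:4,r3:Mul2,r4:Add1
  c6: -  regs: r0:6,r1:11,r2:4,r3:Mul2,r4:Add1
  c7: -  regs: r0:6,r1:11,r2:4,r3:Mul2,r4:Add1
  c8: -  regs: r0:6,r1:11,r2:4,r3:Mul2,r4:Add1
  c9: -  regs: r0:6,r1:11,r2:4,r3:Mul2,r4:Add1
  c10: CDB Mul1=22  regs: r0:6,r1:11,r2:4,r3:Mul2,r4:Add1
  c11: -  regs: r0:6,r1:11,r2:4,r3:Mul2,r4:Add1
  c12: -  regs: r0:6,r1:11,r2:4,r3:Mul2,r4:Add1
  c13: -  regs: r0:6,r1:11,r2:4,r3:Mul2,r4:Add1
  c14: -  regs: r0:6,r1:11,r2:4,r3:Mul2,r4:Add1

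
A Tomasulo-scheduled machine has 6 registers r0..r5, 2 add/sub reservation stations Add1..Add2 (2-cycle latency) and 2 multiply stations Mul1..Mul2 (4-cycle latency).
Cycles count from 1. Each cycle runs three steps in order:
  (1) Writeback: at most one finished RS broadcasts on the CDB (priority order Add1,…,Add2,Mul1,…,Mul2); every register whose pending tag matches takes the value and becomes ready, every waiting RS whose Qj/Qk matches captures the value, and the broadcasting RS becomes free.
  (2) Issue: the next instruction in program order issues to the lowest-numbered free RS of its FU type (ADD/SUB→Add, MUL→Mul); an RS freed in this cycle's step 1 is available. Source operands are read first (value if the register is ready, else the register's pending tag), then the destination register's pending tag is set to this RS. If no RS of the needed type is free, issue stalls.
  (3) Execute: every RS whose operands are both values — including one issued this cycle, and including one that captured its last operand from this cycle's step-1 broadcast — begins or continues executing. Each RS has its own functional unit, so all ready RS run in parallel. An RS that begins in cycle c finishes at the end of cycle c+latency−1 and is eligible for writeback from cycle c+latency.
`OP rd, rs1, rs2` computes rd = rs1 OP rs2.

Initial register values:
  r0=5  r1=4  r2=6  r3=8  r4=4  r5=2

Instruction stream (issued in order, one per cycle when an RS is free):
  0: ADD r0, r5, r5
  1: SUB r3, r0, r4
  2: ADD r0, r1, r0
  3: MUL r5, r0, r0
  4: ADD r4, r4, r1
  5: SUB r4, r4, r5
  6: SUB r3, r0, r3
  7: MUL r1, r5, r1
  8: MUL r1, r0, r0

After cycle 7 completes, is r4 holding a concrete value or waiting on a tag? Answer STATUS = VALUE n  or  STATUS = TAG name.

  c1: issue ADD r0<-Add1  regs: r0:Add1,r1:4,r2:6,r3:8,r4:4,r5:2
  c2: issue SUB r3<-Add2  regs: r0:Add1,r1:4,r2:6,r3:Add2,r4:4,r5:2
  c3: CDB Add1=4; issue ADD r0<-Add1  regs: r0:Add1,r1:4,r2:6,r3:Add2,r4:4,r5:2
  c4: issue MUL r5<-Mul1  regs: r0:Add1,r1:4,r2:6,r3:Add2,r4:4,r5:Mul1
  c5: CDB Add1=8; issue ADD r4<-Add1  regs: r0:8,r1:4,r2:6,r3:Add2,r4:Add1,r5:Mul1
  c6: CDB Add2=0; issue SUB r4<-Add2  regs: r0:8,r1:4,r2:6,r3:0,r4:Add2,r5:Mul1
  c7: CDB Add1=8; issue SUB r3<-Add1  regs: r0:8,r1:4,r2:6,r3:Add1,r4:Add2,r5:Mul1

STATUS = TAG Add2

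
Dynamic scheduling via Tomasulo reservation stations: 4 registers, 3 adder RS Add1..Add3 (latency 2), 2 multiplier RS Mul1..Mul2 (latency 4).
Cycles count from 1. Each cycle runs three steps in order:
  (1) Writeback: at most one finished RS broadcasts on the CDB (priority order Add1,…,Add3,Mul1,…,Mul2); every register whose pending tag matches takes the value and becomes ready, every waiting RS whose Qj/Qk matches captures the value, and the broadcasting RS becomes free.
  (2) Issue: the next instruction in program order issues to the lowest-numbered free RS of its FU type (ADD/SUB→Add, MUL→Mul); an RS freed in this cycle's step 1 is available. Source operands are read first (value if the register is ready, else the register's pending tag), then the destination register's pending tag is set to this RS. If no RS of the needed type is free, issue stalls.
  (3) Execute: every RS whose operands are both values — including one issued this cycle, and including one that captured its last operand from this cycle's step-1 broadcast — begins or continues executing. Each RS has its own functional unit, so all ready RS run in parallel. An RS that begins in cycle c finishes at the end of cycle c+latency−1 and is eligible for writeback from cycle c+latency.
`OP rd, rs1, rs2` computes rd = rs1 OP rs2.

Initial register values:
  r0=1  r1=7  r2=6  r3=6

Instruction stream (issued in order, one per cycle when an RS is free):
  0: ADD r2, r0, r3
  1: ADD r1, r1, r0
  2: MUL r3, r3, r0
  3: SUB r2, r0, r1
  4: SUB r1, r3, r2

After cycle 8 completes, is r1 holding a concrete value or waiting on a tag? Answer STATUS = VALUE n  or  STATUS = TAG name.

STATUS = TAG Add2

  c1: issue ADD r2<-Add1  regs: r0:1,r1:7,r2:Add1,r3:6
  c2: issue ADD r1<-Add2  regs: r0:1,r1:Add2,r2:Add1,r3:6
  c3: CDB Add1=7; issue MUL r3<-Mul1  regs: r0:1,r1:Add2,r2:7,r3:Mul1
  c4: CDB Add2=8; issue SUB r2<-Add1  regs: r0:1,r1:8,r2:Add1,r3:Mul1
  c5: issue SUB r1<-Add2  regs: r0:1,r1:Add2,r2:Add1,r3:Mul1
  c6: CDB Add1=-7  regs: r0:1,r1:Add2,r2:-7,r3:Mul1
  c7: CDB Mul1=6  regs: r0:1,r1:Add2,r2:-7,r3:6
  c8: -  regs: r0:1,r1:Add2,r2:-7,r3:6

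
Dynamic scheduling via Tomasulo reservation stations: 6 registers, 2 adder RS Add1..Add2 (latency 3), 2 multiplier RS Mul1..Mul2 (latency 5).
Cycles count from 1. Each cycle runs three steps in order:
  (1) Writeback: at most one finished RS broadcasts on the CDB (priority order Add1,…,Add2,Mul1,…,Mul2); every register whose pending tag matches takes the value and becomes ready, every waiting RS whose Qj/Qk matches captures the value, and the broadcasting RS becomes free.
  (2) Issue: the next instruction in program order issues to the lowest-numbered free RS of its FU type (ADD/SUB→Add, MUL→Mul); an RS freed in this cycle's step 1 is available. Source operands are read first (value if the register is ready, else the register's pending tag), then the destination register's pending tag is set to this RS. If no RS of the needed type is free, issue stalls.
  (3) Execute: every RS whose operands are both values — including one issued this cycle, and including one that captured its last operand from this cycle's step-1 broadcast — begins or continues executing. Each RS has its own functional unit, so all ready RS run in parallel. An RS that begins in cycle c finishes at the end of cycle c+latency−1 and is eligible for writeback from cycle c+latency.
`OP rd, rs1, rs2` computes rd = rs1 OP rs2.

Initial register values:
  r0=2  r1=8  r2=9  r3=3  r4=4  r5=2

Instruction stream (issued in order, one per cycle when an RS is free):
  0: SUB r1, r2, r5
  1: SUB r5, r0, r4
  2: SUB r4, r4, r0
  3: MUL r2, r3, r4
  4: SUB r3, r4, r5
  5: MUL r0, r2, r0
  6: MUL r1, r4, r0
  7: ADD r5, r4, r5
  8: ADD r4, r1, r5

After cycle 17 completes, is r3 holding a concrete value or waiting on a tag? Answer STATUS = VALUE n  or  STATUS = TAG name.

STATUS = VALUE 4

  c1: issue SUB r1<-Add1  regs: r0:2,r1:Add1,r2:9,r3:3,r4:4,r5:2
  c2: issue SUB r5<-Add2  regs: r0:2,r1:Add1,r2:9,r3:3,r4:4,r5:Add2
  c3: stall  regs: r0:2,r1:Add1,r2:9,r3:3,r4:4,r5:Add2
  c4: CDB Add1=7; issue SUB r4<-Add1  regs: r0:2,r1:7,r2:9,r3:3,r4:Add1,r5:Add2
  c5: CDB Add2=-2; issue MUL r2<-Mul1  regs: r0:2,r1:7,r2:Mul1,r3:3,r4:Add1,r5:-2
  c6: issue SUB r3<-Add2  regs: r0:2,r1:7,r2:Mul1,r3:Add2,r4:Add1,r5:-2
  c7: CDB Add1=2; issue MUL r0<-Mul2  regs: r0:Mul2,r1:7,r2:Mul1,r3:Add2,r4:2,r5:-2
  c8: stall  regs: r0:Mul2,r1:7,r2:Mul1,r3:Add2,r4:2,r5:-2
  c9: stall  regs: r0:Mul2,r1:7,r2:Mul1,r3:Add2,r4:2,r5:-2
  c10: CDB Add2=4; stall  regs: r0:Mul2,r1:7,r2:Mul1,r3:4,r4:2,r5:-2
  c11: stall  regs: r0:Mul2,r1:7,r2:Mul1,r3:4,r4:2,r5:-2
  c12: CDB Mul1=6; issue MUL r1<-Mul1  regs: r0:Mul2,r1:Mul1,r2:6,r3:4,r4:2,r5:-2
  c13: issue ADD r5<-Add1  regs: r0:Mul2,r1:Mul1,r2:6,r3:4,r4:2,r5:Add1
  c14: issue ADD r4<-Add2  regs: r0:Mul2,r1:Mul1,r2:6,r3:4,r4:Add2,r5:Add1
  c15: -  regs: r0:Mul2,r1:Mul1,r2:6,r3:4,r4:Add2,r5:Add1
  c16: CDB Add1=0  regs: r0:Mul2,r1:Mul1,r2:6,r3:4,r4:Add2,r5:0
  c17: CDB Mul2=12  regs: r0:12,r1:Mul1,r2:6,r3:4,r4:Add2,r5:0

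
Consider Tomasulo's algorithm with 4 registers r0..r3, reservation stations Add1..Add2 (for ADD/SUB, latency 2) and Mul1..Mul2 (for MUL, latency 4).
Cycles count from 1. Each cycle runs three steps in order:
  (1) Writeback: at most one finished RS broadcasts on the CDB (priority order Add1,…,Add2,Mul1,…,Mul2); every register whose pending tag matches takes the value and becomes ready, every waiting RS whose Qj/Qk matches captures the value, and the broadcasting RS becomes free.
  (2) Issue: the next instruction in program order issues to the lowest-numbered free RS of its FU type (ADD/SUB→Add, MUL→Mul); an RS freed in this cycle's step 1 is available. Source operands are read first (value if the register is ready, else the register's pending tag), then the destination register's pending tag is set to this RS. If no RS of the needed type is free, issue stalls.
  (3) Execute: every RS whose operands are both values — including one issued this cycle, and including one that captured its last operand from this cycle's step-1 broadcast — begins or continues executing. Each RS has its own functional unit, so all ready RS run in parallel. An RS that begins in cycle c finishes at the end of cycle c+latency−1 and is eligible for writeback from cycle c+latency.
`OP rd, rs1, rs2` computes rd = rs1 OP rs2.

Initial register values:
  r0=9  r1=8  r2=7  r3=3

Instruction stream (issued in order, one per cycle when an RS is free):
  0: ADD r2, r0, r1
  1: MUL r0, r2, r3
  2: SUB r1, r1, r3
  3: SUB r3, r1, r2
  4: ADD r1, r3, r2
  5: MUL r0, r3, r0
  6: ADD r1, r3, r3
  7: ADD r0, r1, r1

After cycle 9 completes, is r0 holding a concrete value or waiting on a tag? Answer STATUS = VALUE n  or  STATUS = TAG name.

cycle 1: issue ADD r2<-Add1 // r0:9,r1:8,r2:Add1,r3:3
cycle 2: issue MUL r0<-Mul1 // r0:Mul1,r1:8,r2:Add1,r3:3
cycle 3: CDB Add1=17; issue SUB r1<-Add1 // r0:Mul1,r1:Add1,r2:17,r3:3
cycle 4: issue SUB r3<-Add2 // r0:Mul1,r1:Add1,r2:17,r3:Add2
cycle 5: CDB Add1=5; issue ADD r1<-Add1 // r0:Mul1,r1:Add1,r2:17,r3:Add2
cycle 6: issue MUL r0<-Mul2 // r0:Mul2,r1:Add1,r2:17,r3:Add2
cycle 7: CDB Add2=-12; issue ADD r1<-Add2 // r0:Mul2,r1:Add2,r2:17,r3:-12
cycle 8: CDB Mul1=51; stall // r0:Mul2,r1:Add2,r2:17,r3:-12
cycle 9: CDB Add1=5; issue ADD r0<-Add1 // r0:Add1,r1:Add2,r2:17,r3:-12

STATUS = TAG Add1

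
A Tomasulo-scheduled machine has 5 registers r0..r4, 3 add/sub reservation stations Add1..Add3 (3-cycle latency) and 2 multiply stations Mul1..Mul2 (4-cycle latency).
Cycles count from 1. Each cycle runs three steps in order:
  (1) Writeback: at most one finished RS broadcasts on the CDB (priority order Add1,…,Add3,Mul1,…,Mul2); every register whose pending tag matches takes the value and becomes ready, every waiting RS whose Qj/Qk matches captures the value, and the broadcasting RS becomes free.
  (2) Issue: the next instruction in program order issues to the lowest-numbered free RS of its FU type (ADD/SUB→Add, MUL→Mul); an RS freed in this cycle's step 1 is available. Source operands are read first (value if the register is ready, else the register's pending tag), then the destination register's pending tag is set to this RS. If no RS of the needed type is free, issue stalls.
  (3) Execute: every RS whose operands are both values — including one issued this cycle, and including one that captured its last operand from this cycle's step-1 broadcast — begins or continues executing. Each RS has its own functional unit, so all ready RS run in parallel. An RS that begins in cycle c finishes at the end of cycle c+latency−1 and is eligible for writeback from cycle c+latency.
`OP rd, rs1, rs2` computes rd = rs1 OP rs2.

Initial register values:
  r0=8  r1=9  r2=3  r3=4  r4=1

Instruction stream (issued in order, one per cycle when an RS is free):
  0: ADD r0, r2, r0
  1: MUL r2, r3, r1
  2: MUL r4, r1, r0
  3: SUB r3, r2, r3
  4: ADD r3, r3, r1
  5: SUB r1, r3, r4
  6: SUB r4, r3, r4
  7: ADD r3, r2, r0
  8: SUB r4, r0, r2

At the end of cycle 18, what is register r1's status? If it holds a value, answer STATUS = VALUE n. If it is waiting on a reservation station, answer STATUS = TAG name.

STATUS = VALUE -58

cycle 1: issue ADD r0<-Add1 // r0:Add1,r1:9,r2:3,r3:4,r4:1
cycle 2: issue MUL r2<-Mul1 // r0:Add1,r1:9,r2:Mul1,r3:4,r4:1
cycle 3: issue MUL r4<-Mul2 // r0:Add1,r1:9,r2:Mul1,r3:4,r4:Mul2
cycle 4: CDB Add1=11; issue SUB r3<-Add1 // r0:11,r1:9,r2:Mul1,r3:Add1,r4:Mul2
cycle 5: issue ADD r3<-Add2 // r0:11,r1:9,r2:Mul1,r3:Add2,r4:Mul2
cycle 6: CDB Mul1=36; issue SUB r1<-Add3 // r0:11,r1:Add3,r2:36,r3:Add2,r4:Mul2
cycle 7: stall // r0:11,r1:Add3,r2:36,r3:Add2,r4:Mul2
cycle 8: CDB Mul2=99; stall // r0:11,r1:Add3,r2:36,r3:Add2,r4:99
cycle 9: CDB Add1=32; issue SUB r4<-Add1 // r0:11,r1:Add3,r2:36,r3:Add2,r4:Add1
cycle 10: stall // r0:11,r1:Add3,r2:36,r3:Add2,r4:Add1
cycle 11: stall // r0:11,r1:Add3,r2:36,r3:Add2,r4:Add1
cycle 12: CDB Add2=41; issue ADD r3<-Add2 // r0:11,r1:Add3,r2:36,r3:Add2,r4:Add1
cycle 13: stall // r0:11,r1:Add3,r2:36,r3:Add2,r4:Add1
cycle 14: stall // r0:11,r1:Add3,r2:36,r3:Add2,r4:Add1
cycle 15: CDB Add1=-58; issue SUB r4<-Add1 // r0:11,r1:Add3,r2:36,r3:Add2,r4:Add1
cycle 16: CDB Add2=47 // r0:11,r1:Add3,r2:36,r3:47,r4:Add1
cycle 17: CDB Add3=-58 // r0:11,r1:-58,r2:36,r3:47,r4:Add1
cycle 18: CDB Add1=-25 // r0:11,r1:-58,r2:36,r3:47,r4:-25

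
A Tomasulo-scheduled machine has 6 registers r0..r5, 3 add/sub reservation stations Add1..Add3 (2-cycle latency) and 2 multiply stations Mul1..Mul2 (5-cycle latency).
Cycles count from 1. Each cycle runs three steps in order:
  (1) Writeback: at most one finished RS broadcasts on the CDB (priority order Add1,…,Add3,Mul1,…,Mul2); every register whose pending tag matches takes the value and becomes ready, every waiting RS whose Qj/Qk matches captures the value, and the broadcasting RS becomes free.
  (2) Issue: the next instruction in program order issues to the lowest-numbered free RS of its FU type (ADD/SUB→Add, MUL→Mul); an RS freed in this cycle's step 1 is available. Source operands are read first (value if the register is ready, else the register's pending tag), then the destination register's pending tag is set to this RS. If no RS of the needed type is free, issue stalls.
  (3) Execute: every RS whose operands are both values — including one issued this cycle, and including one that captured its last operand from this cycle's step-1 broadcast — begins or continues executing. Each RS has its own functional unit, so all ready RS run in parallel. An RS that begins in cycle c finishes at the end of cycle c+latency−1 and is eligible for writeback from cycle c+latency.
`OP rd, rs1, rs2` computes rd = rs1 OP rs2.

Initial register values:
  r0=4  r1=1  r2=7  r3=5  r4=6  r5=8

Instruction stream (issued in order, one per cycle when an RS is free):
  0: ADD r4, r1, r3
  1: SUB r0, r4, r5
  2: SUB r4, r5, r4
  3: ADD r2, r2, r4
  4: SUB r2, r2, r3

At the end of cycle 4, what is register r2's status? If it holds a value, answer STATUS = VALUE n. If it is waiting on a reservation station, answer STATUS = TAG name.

  c1: issue ADD r4<-Add1  regs: r0:4,r1:1,r2:7,r3:5,r4:Add1,r5:8
  c2: issue SUB r0<-Add2  regs: r0:Add2,r1:1,r2:7,r3:5,r4:Add1,r5:8
  c3: CDB Add1=6; issue SUB r4<-Add1  regs: r0:Add2,r1:1,r2:7,r3:5,r4:Add1,r5:8
  c4: issue ADD r2<-Add3  regs: r0:Add2,r1:1,r2:Add3,r3:5,r4:Add1,r5:8

STATUS = TAG Add3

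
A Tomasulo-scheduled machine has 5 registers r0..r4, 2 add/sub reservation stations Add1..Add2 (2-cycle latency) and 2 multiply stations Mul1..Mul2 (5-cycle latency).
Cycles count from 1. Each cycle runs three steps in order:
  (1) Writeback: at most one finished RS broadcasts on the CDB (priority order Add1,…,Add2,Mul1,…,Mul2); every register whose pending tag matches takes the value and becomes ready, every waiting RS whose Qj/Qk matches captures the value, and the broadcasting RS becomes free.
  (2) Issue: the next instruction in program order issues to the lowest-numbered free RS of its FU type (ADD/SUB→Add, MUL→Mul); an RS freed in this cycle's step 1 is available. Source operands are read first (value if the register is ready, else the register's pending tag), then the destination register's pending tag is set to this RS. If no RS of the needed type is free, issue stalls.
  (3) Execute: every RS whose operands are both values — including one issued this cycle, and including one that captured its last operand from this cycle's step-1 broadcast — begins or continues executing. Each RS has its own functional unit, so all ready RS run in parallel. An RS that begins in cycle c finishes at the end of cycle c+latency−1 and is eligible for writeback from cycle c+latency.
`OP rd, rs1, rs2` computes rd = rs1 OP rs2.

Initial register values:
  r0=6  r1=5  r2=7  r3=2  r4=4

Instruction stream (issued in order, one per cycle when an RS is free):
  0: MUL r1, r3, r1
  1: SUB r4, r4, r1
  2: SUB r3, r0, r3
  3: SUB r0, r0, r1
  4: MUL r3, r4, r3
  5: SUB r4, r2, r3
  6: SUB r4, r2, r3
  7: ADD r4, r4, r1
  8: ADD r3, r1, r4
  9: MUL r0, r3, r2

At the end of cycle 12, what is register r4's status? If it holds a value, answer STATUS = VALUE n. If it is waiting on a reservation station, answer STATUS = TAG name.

STATUS = TAG Add2

  c1: issue MUL r1<-Mul1  regs: r0:6,r1:Mul1,r2:7,r3:2,r4:4
  c2: issue SUB r4<-Add1  regs: r0:6,r1:Mul1,r2:7,r3:2,r4:Add1
  c3: issue SUB r3<-Add2  regs: r0:6,r1:Mul1,r2:7,r3:Add2,r4:Add1
  c4: stall  regs: r0:6,r1:Mul1,r2:7,r3:Add2,r4:Add1
  c5: CDB Add2=4; issue SUB r0<-Add2  regs: r0:Add2,r1:Mul1,r2:7,r3:4,r4:Add1
  c6: CDB Mul1=10; issue MUL r3<-Mul1  regs: r0:Add2,r1:10,r2:7,r3:Mul1,r4:Add1
  c7: stall  regs: r0:Add2,r1:10,r2:7,r3:Mul1,r4:Add1
  c8: CDB Add1=-6; issue SUB r4<-Add1  regs: r0:Add2,r1:10,r2:7,r3:Mul1,r4:Add1
  c9: CDB Add2=-4; issue SUB r4<-Add2  regs: r0:-4,r1:10,r2:7,r3:Mul1,r4:Add2
  c10: stall  regs: r0:-4,r1:10,r2:7,r3:Mul1,r4:Add2
  c11: stall  regs: r0:-4,r1:10,r2:7,r3:Mul1,r4:Add2
  c12: stall  regs: r0:-4,r1:10,r2:7,r3:Mul1,r4:Add2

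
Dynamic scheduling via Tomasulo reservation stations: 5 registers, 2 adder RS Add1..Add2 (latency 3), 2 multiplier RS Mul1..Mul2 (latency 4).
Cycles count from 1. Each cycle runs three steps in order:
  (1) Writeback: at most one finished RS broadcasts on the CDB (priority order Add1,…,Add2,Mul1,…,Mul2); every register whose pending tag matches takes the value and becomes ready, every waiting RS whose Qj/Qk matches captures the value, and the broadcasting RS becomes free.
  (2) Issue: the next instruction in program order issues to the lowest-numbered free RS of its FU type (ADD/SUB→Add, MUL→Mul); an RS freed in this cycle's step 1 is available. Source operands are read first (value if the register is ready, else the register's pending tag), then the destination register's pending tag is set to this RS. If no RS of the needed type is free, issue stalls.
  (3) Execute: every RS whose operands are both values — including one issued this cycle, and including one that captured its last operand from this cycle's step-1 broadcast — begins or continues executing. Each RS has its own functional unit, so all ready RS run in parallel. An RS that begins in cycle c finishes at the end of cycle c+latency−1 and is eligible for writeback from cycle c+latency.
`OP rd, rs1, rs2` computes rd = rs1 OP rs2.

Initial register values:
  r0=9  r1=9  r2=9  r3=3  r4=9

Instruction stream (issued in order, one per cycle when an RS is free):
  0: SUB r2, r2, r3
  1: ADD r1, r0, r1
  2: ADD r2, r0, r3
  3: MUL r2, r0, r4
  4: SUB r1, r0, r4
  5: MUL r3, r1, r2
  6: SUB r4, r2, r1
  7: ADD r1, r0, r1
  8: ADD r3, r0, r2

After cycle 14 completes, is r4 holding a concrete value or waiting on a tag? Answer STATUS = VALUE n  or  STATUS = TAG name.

STATUS = VALUE 81

  c1: issue SUB r2<-Add1  regs: r0:9,r1:9,r2:Add1,r3:3,r4:9
  c2: issue ADD r1<-Add2  regs: r0:9,r1:Add2,r2:Add1,r3:3,r4:9
  c3: stall  regs: r0:9,r1:Add2,r2:Add1,r3:3,r4:9
  c4: CDB Add1=6; issue ADD r2<-Add1  regs: r0:9,r1:Add2,r2:Add1,r3:3,r4:9
  c5: CDB Add2=18; issue MUL r2<-Mul1  regs: r0:9,r1:18,r2:Mul1,r3:3,r4:9
  c6: issue SUB r1<-Add2  regs: r0:9,r1:Add2,r2:Mul1,r3:3,r4:9
  c7: CDB Add1=12; issue MUL r3<-Mul2  regs: r0:9,r1:Add2,r2:Mul1,r3:Mul2,r4:9
  c8: issue SUB r4<-Add1  regs: r0:9,r1:Add2,r2:Mul1,r3:Mul2,r4:Add1
  c9: CDB Add2=0; issue ADD r1<-Add2  regs: r0:9,r1:Add2,r2:Mul1,r3:Mul2,r4:Add1
  c10: CDB Mul1=81; stall  regs: r0:9,r1:Add2,r2:81,r3:Mul2,r4:Add1
  c11: stall  regs: r0:9,r1:Add2,r2:81,r3:Mul2,r4:Add1
  c12: CDB Add2=9; issue ADD r3<-Add2  regs: r0:9,r1:9,r2:81,r3:Add2,r4:Add1
  c13: CDB Add1=81  regs: r0:9,r1:9,r2:81,r3:Add2,r4:81
  c14: CDB Mul2=0  regs: r0:9,r1:9,r2:81,r3:Add2,r4:81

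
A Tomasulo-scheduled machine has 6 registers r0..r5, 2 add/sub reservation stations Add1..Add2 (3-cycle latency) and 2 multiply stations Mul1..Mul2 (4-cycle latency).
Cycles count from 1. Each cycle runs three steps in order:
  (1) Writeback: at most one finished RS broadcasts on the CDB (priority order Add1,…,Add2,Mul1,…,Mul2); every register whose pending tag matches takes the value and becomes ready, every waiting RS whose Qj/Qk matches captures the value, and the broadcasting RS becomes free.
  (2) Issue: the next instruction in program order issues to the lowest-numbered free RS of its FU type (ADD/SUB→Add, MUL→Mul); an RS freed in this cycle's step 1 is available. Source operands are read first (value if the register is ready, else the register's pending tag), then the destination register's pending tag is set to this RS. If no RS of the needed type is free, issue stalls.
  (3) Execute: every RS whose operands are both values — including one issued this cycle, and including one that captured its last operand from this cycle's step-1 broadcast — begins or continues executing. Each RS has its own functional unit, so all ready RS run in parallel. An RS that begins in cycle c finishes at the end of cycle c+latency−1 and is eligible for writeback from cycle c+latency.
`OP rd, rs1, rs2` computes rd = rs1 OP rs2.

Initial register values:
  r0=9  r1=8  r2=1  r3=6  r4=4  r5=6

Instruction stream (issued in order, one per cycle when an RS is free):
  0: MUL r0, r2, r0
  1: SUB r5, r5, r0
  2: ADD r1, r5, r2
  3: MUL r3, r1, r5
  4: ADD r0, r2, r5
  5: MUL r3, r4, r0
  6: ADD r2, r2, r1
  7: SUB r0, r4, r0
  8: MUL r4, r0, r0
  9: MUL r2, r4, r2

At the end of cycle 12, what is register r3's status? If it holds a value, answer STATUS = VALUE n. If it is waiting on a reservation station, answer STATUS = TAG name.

  c1: issue MUL r0<-Mul1  regs: r0:Mul1,r1:8,r2:1,r3:6,r4:4,r5:6
  c2: issue SUB r5<-Add1  regs: r0:Mul1,r1:8,r2:1,r3:6,r4:4,r5:Add1
  c3: issue ADD r1<-Add2  regs: r0:Mul1,r1:Add2,r2:1,r3:6,r4:4,r5:Add1
  c4: issue MUL r3<-Mul2  regs: r0:Mul1,r1:Add2,r2:1,r3:Mul2,r4:4,r5:Add1
  c5: CDB Mul1=9; stall  regs: r0:9,r1:Add2,r2:1,r3:Mul2,r4:4,r5:Add1
  c6: stall  regs: r0:9,r1:Add2,r2:1,r3:Mul2,r4:4,r5:Add1
  c7: stall  regs: r0:9,r1:Add2,r2:1,r3:Mul2,r4:4,r5:Add1
  c8: CDB Add1=-3; issue ADD r0<-Add1  regs: r0:Add1,r1:Add2,r2:1,r3:Mul2,r4:4,r5:-3
  c9: issue MUL r3<-Mul1  regs: r0:Add1,r1:Add2,r2:1,r3:Mul1,r4:4,r5:-3
  c10: stall  regs: r0:Add1,r1:Add2,r2:1,r3:Mul1,r4:4,r5:-3
  c11: CDB Add1=-2; issue ADD r2<-Add1  regs: r0:-2,r1:Add2,r2:Add1,r3:Mul1,r4:4,r5:-3
  c12: CDB Add2=-2; issue SUB r0<-Add2  regs: r0:Add2,r1:-2,r2:Add1,r3:Mul1,r4:4,r5:-3

STATUS = TAG Mul1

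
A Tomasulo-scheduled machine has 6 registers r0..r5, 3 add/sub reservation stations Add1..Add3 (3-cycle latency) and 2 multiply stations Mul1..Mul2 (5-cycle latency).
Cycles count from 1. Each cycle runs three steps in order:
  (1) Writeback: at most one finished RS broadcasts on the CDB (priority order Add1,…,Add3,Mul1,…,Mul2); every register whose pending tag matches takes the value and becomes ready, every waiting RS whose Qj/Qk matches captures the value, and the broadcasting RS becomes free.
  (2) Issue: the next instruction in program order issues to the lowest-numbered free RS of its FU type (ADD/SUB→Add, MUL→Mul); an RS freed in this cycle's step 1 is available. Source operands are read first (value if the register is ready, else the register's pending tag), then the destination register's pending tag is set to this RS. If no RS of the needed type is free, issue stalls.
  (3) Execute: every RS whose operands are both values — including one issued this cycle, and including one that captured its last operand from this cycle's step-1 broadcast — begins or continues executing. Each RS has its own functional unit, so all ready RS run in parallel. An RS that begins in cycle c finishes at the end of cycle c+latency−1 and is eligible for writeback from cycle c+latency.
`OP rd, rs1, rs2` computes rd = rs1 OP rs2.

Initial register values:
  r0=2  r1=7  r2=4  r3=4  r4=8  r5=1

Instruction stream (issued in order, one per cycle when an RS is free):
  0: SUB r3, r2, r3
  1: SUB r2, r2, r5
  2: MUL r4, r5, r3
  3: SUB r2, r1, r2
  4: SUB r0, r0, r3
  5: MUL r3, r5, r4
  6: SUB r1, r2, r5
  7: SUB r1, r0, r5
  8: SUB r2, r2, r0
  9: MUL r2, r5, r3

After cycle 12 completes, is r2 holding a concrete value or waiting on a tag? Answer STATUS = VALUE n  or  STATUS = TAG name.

STATUS = TAG Mul1

c1: issue SUB r3<-Add1 | r0:2,r1:7,r2:4,r3:Add1,r4:8,r5:1
c2: issue SUB r2<-Add2 | r0:2,r1:7,r2:Add2,r3:Add1,r4:8,r5:1
c3: issue MUL r4<-Mul1 | r0:2,r1:7,r2:Add2,r3:Add1,r4:Mul1,r5:1
c4: CDB Add1=0; issue SUB r2<-Add1 | r0:2,r1:7,r2:Add1,r3:0,r4:Mul1,r5:1
c5: CDB Add2=3; issue SUB r0<-Add2 | r0:Add2,r1:7,r2:Add1,r3:0,r4:Mul1,r5:1
c6: issue MUL r3<-Mul2 | r0:Add2,r1:7,r2:Add1,r3:Mul2,r4:Mul1,r5:1
c7: issue SUB r1<-Add3 | r0:Add2,r1:Add3,r2:Add1,r3:Mul2,r4:Mul1,r5:1
c8: CDB Add1=4; issue SUB r1<-Add1 | r0:Add2,r1:Add1,r2:4,r3:Mul2,r4:Mul1,r5:1
c9: CDB Add2=2; issue SUB r2<-Add2 | r0:2,r1:Add1,r2:Add2,r3:Mul2,r4:Mul1,r5:1
c10: CDB Mul1=0; issue MUL r2<-Mul1 | r0:2,r1:Add1,r2:Mul1,r3:Mul2,r4:0,r5:1
c11: CDB Add3=3 | r0:2,r1:Add1,r2:Mul1,r3:Mul2,r4:0,r5:1
c12: CDB Add1=1 | r0:2,r1:1,r2:Mul1,r3:Mul2,r4:0,r5:1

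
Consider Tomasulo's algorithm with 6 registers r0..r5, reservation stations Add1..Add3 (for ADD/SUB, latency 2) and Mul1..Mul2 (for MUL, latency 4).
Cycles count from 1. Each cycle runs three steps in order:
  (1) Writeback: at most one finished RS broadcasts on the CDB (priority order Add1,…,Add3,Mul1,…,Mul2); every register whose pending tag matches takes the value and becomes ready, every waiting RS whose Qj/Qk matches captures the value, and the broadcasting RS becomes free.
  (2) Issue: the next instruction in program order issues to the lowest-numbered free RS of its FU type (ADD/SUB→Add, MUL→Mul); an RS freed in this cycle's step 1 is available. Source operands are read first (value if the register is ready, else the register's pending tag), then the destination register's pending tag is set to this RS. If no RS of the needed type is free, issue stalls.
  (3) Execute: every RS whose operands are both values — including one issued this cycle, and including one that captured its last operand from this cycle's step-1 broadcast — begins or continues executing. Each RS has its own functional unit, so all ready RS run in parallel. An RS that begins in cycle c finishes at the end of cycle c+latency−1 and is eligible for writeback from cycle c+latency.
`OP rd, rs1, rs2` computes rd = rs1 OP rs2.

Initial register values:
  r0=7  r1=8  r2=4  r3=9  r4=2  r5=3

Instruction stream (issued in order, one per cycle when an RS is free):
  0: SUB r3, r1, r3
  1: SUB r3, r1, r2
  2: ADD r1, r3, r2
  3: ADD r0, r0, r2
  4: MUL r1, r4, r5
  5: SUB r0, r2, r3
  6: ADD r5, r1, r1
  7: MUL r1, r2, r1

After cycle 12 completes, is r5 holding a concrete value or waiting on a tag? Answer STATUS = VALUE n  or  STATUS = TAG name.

STATUS = VALUE 12

c1: issue SUB r3<-Add1 | r0:7,r1:8,r2:4,r3:Add1,r4:2,r5:3
c2: issue SUB r3<-Add2 | r0:7,r1:8,r2:4,r3:Add2,r4:2,r5:3
c3: CDB Add1=-1; issue ADD r1<-Add1 | r0:7,r1:Add1,r2:4,r3:Add2,r4:2,r5:3
c4: CDB Add2=4; issue ADD r0<-Add2 | r0:Add2,r1:Add1,r2:4,r3:4,r4:2,r5:3
c5: issue MUL r1<-Mul1 | r0:Add2,r1:Mul1,r2:4,r3:4,r4:2,r5:3
c6: CDB Add1=8; issue SUB r0<-Add1 | r0:Add1,r1:Mul1,r2:4,r3:4,r4:2,r5:3
c7: CDB Add2=11; issue ADD r5<-Add2 | r0:Add1,r1:Mul1,r2:4,r3:4,r4:2,r5:Add2
c8: CDB Add1=0; issue MUL r1<-Mul2 | r0:0,r1:Mul2,r2:4,r3:4,r4:2,r5:Add2
c9: CDB Mul1=6 | r0:0,r1:Mul2,r2:4,r3:4,r4:2,r5:Add2
c10: - | r0:0,r1:Mul2,r2:4,r3:4,r4:2,r5:Add2
c11: CDB Add2=12 | r0:0,r1:Mul2,r2:4,r3:4,r4:2,r5:12
c12: - | r0:0,r1:Mul2,r2:4,r3:4,r4:2,r5:12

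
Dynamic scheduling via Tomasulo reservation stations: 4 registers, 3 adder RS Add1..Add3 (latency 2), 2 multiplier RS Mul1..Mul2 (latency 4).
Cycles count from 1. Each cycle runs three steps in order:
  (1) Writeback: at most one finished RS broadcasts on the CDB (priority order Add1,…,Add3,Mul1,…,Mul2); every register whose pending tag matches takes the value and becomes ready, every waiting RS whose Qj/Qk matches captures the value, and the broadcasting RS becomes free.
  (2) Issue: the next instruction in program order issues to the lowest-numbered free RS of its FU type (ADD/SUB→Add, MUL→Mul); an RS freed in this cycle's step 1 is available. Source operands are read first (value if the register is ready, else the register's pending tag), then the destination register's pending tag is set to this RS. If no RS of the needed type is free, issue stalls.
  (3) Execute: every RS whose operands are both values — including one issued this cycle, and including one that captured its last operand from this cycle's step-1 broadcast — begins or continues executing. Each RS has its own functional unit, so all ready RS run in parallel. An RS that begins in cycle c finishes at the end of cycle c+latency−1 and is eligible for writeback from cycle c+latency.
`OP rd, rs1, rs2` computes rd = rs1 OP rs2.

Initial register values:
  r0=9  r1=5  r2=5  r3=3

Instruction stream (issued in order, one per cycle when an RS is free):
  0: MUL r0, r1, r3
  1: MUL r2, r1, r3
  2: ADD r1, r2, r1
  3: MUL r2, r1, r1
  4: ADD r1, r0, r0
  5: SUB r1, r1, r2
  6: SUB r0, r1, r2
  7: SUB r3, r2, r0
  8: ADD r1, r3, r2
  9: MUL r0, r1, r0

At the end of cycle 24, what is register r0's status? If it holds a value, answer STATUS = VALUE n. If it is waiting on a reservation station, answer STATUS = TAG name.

STATUS = VALUE -1208900

c1: issue MUL r0<-Mul1 | r0:Mul1,r1:5,r2:5,r3:3
c2: issue MUL r2<-Mul2 | r0:Mul1,r1:5,r2:Mul2,r3:3
c3: issue ADD r1<-Add1 | r0:Mul1,r1:Add1,r2:Mul2,r3:3
c4: stall | r0:Mul1,r1:Add1,r2:Mul2,r3:3
c5: CDB Mul1=15; issue MUL r2<-Mul1 | r0:15,r1:Add1,r2:Mul1,r3:3
c6: CDB Mul2=15; issue ADD r1<-Add2 | r0:15,r1:Add2,r2:Mul1,r3:3
c7: issue SUB r1<-Add3 | r0:15,r1:Add3,r2:Mul1,r3:3
c8: CDB Add1=20; issue SUB r0<-Add1 | r0:Add1,r1:Add3,r2:Mul1,r3:3
c9: CDB Add2=30; issue SUB r3<-Add2 | r0:Add1,r1:Add3,r2:Mul1,r3:Add2
c10: stall | r0:Add1,r1:Add3,r2:Mul1,r3:Add2
c11: stall | r0:Add1,r1:Add3,r2:Mul1,r3:Add2
c12: CDB Mul1=400; stall | r0:Add1,r1:Add3,r2:400,r3:Add2
c13: stall | r0:Add1,r1:Add3,r2:400,r3:Add2
c14: CDB Add3=-370; issue ADD r1<-Add3 | r0:Add1,r1:Add3,r2:400,r3:Add2
c15: issue MUL r0<-Mul1 | r0:Mul1,r1:Add3,r2:400,r3:Add2
c16: CDB Add1=-770 | r0:Mul1,r1:Add3,r2:400,r3:Add2
c17: - | r0:Mul1,r1:Add3,r2:400,r3:Add2
c18: CDB Add2=1170 | r0:Mul1,r1:Add3,r2:400,r3:1170
c19: - | r0:Mul1,r1:Add3,r2:400,r3:1170
c20: CDB Add3=1570 | r0:Mul1,r1:1570,r2:400,r3:1170
c21: - | r0:Mul1,r1:1570,r2:400,r3:1170
c22: - | r0:Mul1,r1:1570,r2:400,r3:1170
c23: - | r0:Mul1,r1:1570,r2:400,r3:1170
c24: CDB Mul1=-1208900 | r0:-1208900,r1:1570,r2:400,r3:1170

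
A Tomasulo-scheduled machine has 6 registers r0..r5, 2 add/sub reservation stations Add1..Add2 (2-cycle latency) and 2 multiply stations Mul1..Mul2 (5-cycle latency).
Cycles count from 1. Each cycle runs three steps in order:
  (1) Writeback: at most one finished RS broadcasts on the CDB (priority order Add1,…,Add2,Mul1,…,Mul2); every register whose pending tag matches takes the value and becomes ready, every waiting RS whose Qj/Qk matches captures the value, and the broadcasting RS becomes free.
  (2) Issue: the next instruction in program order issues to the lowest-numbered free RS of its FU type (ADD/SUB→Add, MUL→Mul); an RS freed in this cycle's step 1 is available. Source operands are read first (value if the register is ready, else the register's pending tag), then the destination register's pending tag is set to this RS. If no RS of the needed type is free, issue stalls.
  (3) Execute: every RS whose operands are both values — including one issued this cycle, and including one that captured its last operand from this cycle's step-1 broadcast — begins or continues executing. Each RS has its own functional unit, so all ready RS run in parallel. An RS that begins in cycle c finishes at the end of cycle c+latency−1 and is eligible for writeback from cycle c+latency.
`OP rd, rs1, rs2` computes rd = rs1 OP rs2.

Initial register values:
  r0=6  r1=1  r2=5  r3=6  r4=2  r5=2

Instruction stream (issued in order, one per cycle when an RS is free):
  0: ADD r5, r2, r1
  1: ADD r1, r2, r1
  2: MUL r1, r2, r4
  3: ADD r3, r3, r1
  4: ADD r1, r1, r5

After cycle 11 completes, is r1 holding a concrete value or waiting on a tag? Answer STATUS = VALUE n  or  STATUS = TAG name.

STATUS = VALUE 16

c1: issue ADD r5<-Add1 | r0:6,r1:1,r2:5,r3:6,r4:2,r5:Add1
c2: issue ADD r1<-Add2 | r0:6,r1:Add2,r2:5,r3:6,r4:2,r5:Add1
c3: CDB Add1=6; issue MUL r1<-Mul1 | r0:6,r1:Mul1,r2:5,r3:6,r4:2,r5:6
c4: CDB Add2=6; issue ADD r3<-Add1 | r0:6,r1:Mul1,r2:5,r3:Add1,r4:2,r5:6
c5: issue ADD r1<-Add2 | r0:6,r1:Add2,r2:5,r3:Add1,r4:2,r5:6
c6: - | r0:6,r1:Add2,r2:5,r3:Add1,r4:2,r5:6
c7: - | r0:6,r1:Add2,r2:5,r3:Add1,r4:2,r5:6
c8: CDB Mul1=10 | r0:6,r1:Add2,r2:5,r3:Add1,r4:2,r5:6
c9: - | r0:6,r1:Add2,r2:5,r3:Add1,r4:2,r5:6
c10: CDB Add1=16 | r0:6,r1:Add2,r2:5,r3:16,r4:2,r5:6
c11: CDB Add2=16 | r0:6,r1:16,r2:5,r3:16,r4:2,r5:6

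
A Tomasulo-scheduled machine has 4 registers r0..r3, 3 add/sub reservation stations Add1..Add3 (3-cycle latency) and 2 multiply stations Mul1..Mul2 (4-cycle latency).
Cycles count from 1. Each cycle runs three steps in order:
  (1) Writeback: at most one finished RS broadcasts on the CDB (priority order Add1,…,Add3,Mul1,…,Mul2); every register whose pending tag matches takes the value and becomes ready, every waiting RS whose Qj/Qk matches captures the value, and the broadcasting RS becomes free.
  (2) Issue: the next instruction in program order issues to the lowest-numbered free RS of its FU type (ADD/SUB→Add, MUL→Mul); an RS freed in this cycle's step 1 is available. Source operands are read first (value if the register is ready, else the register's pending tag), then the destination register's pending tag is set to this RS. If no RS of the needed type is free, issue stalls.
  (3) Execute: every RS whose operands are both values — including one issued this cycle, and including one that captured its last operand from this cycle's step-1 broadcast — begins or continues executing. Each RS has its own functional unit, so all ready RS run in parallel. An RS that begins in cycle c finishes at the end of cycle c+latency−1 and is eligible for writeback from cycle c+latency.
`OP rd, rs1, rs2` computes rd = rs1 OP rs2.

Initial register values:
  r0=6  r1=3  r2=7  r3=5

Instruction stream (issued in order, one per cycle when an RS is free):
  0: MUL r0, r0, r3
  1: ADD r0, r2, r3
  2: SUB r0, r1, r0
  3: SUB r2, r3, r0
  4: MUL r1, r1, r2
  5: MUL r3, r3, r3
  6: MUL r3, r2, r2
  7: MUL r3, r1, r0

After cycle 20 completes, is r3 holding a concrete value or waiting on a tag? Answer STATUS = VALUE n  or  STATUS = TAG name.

cycle 1: issue MUL r0<-Mul1 // r0:Mul1,r1:3,r2:7,r3:5
cycle 2: issue ADD r0<-Add1 // r0:Add1,r1:3,r2:7,r3:5
cycle 3: issue SUB r0<-Add2 // r0:Add2,r1:3,r2:7,r3:5
cycle 4: issue SUB r2<-Add3 // r0:Add2,r1:3,r2:Add3,r3:5
cycle 5: CDB Add1=12; issue MUL r1<-Mul2 // r0:Add2,r1:Mul2,r2:Add3,r3:5
cycle 6: CDB Mul1=30; issue MUL r3<-Mul1 // r0:Add2,r1:Mul2,r2:Add3,r3:Mul1
cycle 7: stall // r0:Add2,r1:Mul2,r2:Add3,r3:Mul1
cycle 8: CDB Add2=-9; stall // r0:-9,r1:Mul2,r2:Add3,r3:Mul1
cycle 9: stall // r0:-9,r1:Mul2,r2:Add3,r3:Mul1
cycle 10: CDB Mul1=25; issue MUL r3<-Mul1 // r0:-9,r1:Mul2,r2:Add3,r3:Mul1
cycle 11: CDB Add3=14; stall // r0:-9,r1:Mul2,r2:14,r3:Mul1
cycle 12: stall // r0:-9,r1:Mul2,r2:14,r3:Mul1
cycle 13: stall // r0:-9,r1:Mul2,r2:14,r3:Mul1
cycle 14: stall // r0:-9,r1:Mul2,r2:14,r3:Mul1
cycle 15: CDB Mul1=196; issue MUL r3<-Mul1 // r0:-9,r1:Mul2,r2:14,r3:Mul1
cycle 16: CDB Mul2=42 // r0:-9,r1:42,r2:14,r3:Mul1
cycle 17: - // r0:-9,r1:42,r2:14,r3:Mul1
cycle 18: - // r0:-9,r1:42,r2:14,r3:Mul1
cycle 19: - // r0:-9,r1:42,r2:14,r3:Mul1
cycle 20: CDB Mul1=-378 // r0:-9,r1:42,r2:14,r3:-378

STATUS = VALUE -378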